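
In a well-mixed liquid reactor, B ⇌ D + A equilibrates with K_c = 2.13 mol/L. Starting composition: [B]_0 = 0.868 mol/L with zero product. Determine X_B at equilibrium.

Let X = conversion of B; extent ξ = 0.868·X mol/L.
Concentrations: [B] = 0.868 − 0.868X; [D] = 0.868X; [A] = 0.868X.
K_c = [D] [A] / ([B]).
This equals 2.13 at X = 0.763 (the root in 0 < X < 1).

X = 0.763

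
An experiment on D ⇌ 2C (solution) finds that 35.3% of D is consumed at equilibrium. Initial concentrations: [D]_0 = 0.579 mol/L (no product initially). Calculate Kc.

Kc = 0.446 mol/L

Let X = conversion of D.
Concentrations: [D] = 0.579 − 0.579X; [C] = 1.16X.
At X = 0.353: [D] = 0.375, [C] = 0.409.
Kc = [C]^2 / ([D]) = 0.446 mol/L.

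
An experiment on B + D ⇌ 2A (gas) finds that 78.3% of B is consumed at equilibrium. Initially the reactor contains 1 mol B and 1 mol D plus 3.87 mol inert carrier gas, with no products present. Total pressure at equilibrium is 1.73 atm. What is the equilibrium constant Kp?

Take 1 mol B as basis and let X be its fractional conversion, so ξ = X.
Moles: n_B = 1 − X; n_D = 1 − X; n_A = 2X; n_I = 3.87 (inert).
n_T stays at 5.87 (no change in mole number).
At X = 0.783: n_B = 0.217, n_D = 0.217, n_A = 1.57, n_T = 5.87.
p_i = (n_i/n_T)·P. Kp = p_A^2 / (p_B p_D) = 52.1.

Kp = 52.1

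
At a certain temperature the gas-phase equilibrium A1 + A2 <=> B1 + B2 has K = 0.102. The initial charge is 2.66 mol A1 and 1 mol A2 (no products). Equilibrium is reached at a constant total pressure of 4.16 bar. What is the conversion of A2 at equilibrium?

Basis: 1 mol A2 initially; let X = conversion of A2. Extent ξ = X.
Species balance: n_A1 = 2.66 − X; n_A2 = 1 − X; n_B1 = X; n_B2 = X.
n_T stays at 3.66 (no change in mole number).
Mole fractions y_i = n_i/n_T; K = p_B1 p_B2 / (p_A1 p_A2) with p_i = y_i·P.
Equating to 0.102 and solving on 0 < X < 1: X = 0.380.

X = 0.380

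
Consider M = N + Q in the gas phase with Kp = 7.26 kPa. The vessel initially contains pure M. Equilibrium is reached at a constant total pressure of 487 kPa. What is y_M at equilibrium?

Take 1 mol M as basis and let X be its fractional conversion, so ξ = X.
Moles: n_M = 1 − X; n_N = X; n_Q = X.
Total moles n_T = 1 + X.
Mole fractions y_i = n_i/n_T; Kp = p_N p_Q / (p_M) with p_i = y_i·P.
Setting this equal to 7.26 kPa and taking the physical root (0 < X < 1) gives X = 0.121.
Then n_M = 0.879, n_T = 1.12, so y_M = 0.784.

y_M = 0.784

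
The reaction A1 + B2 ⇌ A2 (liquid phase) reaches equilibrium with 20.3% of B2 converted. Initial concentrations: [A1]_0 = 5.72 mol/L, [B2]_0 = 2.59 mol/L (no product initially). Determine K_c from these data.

Let X = conversion of B2.
Concentrations: [A1] = 5.72 − 2.59X; [B2] = 2.59 − 2.59X; [A2] = 2.59X.
At X = 0.203: [A1] = 5.19, [B2] = 2.06, [A2] = 0.526.
K_c = [A2] / ([A1] [B2]) = 0.049 L/mol.

K_c = 0.049 L/mol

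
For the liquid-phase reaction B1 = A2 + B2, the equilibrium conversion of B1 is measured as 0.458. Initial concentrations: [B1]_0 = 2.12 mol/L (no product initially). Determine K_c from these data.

K_c = 0.82 mol/L

Let X = conversion of B1.
Concentrations: [B1] = 2.12 − 2.12X; [A2] = 2.12X; [B2] = 2.12X.
At X = 0.458: [B1] = 1.15, [A2] = 0.971, [B2] = 0.971.
K_c = [A2] [B2] / ([B1]) = 0.82 mol/L.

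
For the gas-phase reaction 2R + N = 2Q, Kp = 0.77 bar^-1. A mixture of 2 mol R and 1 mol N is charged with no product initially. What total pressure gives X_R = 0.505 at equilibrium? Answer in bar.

Basis: 2 mol R initially; let X = conversion of R. Extent ξ = X.
Species balance: n_R = 2 − 2X; n_N = 1 − X; n_Q = 2X.
Summing: n_T = 3 − X.
Kp = p_Q^2 / (p_R^2 p_N) with p_i = (n_i/n_T)·P.
At X = 0.505: the mole-fraction product g(X) = Π y_i^ν_i = 5.246. Since Kp = g(X)·P^{-1}, P = (g/Kp)^(1/1) = (5.246/0.77)^(1/1) = 6.81 bar.

P = 6.81 bar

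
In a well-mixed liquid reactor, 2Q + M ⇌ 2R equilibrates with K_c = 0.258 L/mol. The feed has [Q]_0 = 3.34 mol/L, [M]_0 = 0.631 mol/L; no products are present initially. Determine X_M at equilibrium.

X = 0.559

Let X = conversion of M; extent ξ = 0.631·X mol/L.
Concentrations: [Q] = 3.34 − 1.26X; [M] = 0.631 − 0.631X; [R] = 1.26X.
K_c = [R]^2 / ([Q]^2 [M]).
Solving K_c = 0.258 for X ∈ (0,1): X = 0.559.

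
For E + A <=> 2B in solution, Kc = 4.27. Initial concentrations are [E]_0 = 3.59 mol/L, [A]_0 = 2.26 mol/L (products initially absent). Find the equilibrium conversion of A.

X = 0.623

Let X = conversion of A; extent ξ = 2.26·X mol/L.
Concentrations: [E] = 3.59 − 2.26X; [A] = 2.26 − 2.26X; [B] = 4.52X.
Kc = [B]^2 / ([E] [A]).
Equating to 4.27: the physical root is X = 0.623.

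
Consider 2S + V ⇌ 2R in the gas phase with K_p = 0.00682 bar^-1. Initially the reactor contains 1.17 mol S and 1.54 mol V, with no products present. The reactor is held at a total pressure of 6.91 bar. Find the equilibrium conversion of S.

Basis: 1.17 mol S initially; let X = conversion of S. Extent ξ = 0.585X.
Moles: n_S = 1.17 − 1.17X; n_V = 1.54 − 0.585X; n_R = 1.17X.
n_T = Σnᵢ = 2.71 − 0.585X.
Mole fractions y_i = n_i/n_T; K_p = p_R^2 / (p_S^2 p_V) with p_i = y_i·P.
Equating to 0.00682 bar^-1 and solving on 0 < X < 1: X = 0.139.

X = 0.139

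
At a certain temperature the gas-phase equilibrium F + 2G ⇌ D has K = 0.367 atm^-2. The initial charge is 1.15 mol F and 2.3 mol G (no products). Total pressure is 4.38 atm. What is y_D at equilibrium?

Basis: 1.15 mol F initially; let X = conversion of F. Extent ξ = 1.15X.
Mole table: n_F = 1.15 − 1.15X; n_G = 2.3 − 2.3X; n_D = 1.15X.
Total moles n_T = 3.45 − 2.3X.
With p_i = (n_i/n_T)P, K = p_D / (p_F p_G^2).
Substituting and setting equal to 0.367 atm^-2 gives a polynomial in X; the root in (0,1) is X = 0.589.
Then n_D = 0.677, n_T = 2.1, so y_D = 0.323.

y_D = 0.323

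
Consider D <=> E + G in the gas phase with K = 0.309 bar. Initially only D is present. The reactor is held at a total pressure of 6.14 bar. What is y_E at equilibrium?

y_E = 0.180

Let X = conversion of D (basis 1 mol D); extent of reaction ξ = X.
Mole table: n_D = 1 − X; n_E = X; n_G = X.
Total moles n_T = 1 + X.
Mole fractions y_i = n_i/n_T; K = p_E p_G / (p_D) with p_i = y_i·P.
Setting this equal to 0.309 bar and taking the physical root (0 < X < 1) gives X = 0.219.
Then n_E = 0.219, n_T = 1.22, so y_E = 0.180.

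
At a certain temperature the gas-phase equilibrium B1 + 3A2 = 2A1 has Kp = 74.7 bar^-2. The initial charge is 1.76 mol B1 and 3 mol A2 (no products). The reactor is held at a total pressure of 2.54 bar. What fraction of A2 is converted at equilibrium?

X = 0.867

Take 3 mol A2 as basis and let X be its fractional conversion, so ξ = X.
Mole table: n_B1 = 1.76 − X; n_A2 = 3 − 3X; n_A1 = 2X.
Total moles n_T = 4.76 − 2X.
y_i = n_i/n_T, p_i = y_i·P. Kp = p_A1^2 / (p_B1 p_A2^3).
Setting this equal to 74.7 bar^-2 and taking the physical root (0 < X < 1) gives X = 0.867.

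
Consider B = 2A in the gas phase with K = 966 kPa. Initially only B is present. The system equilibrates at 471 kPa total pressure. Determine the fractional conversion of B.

X = 0.582

Basis: 1 mol B initially; let X = conversion of B. Extent ξ = X.
Species balance: n_B = 1 − X; n_A = 2X.
Total moles n_T = 1 + X.
Mole fractions y_i = n_i/n_T; K = p_A^2 / (p_B) with p_i = y_i·P.
Equating to 966 kPa and solving on 0 < X < 1: X = 0.582.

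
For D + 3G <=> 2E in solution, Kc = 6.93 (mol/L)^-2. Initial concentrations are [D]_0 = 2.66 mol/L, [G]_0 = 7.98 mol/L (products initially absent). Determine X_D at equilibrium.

Let X = conversion of D; extent ξ = 2.66·X mol/L.
Concentrations: [D] = 2.66 − 2.66X; [G] = 7.98 − 7.98X; [E] = 5.32X.
Kc = [E]^2 / ([D] [G]^3).
Setting equal to 6.93 and solving for X on (0,1) gives X = 0.791.

X = 0.791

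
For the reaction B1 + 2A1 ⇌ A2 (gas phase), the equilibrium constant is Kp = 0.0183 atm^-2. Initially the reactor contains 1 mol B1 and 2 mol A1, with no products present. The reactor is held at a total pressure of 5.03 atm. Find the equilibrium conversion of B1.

X = 0.155

Basis: 1 mol B1 initially; let X = conversion of B1. Extent ξ = X.
Species balance: n_B1 = 1 − X; n_A1 = 2 − 2X; n_A2 = X.
n_T = Σnᵢ = 3 − 2X.
Mole fractions y_i = n_i/n_T; Kp = p_A2 / (p_B1 p_A1^2) with p_i = y_i·P.
This yields a degree-3 equation in X; solving on (0,1), X = 0.155.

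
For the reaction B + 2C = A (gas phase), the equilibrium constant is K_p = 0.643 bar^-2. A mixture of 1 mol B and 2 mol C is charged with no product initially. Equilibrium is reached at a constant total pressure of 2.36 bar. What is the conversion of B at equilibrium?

Let X = conversion of B (basis 1 mol B); extent of reaction ξ = X.
At extent ξ: n_B = 1 − X; n_C = 2 − 2X; n_A = X.
Summing: n_T = 3 − 2X.
y_i = n_i/n_T, p_i = y_i·P. K_p = p_A / (p_B p_C^2).
Equating to 0.643 bar^-2 and solving on 0 < X < 1: X = 0.481.

X = 0.481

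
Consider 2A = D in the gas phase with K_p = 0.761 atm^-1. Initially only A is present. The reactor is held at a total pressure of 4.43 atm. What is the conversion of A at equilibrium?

Take 1 mol A as basis and let X be its fractional conversion, so ξ = 0.5X.
Moles: n_A = 1 − X; n_D = 0.5X.
Summing: n_T = 1 − 0.5X.
With p_i = (n_i/n_T)P, K_p = p_D / (p_A^2).
Equating to 0.761 atm^-1 and solving on 0 < X < 1: X = 0.737.

X = 0.737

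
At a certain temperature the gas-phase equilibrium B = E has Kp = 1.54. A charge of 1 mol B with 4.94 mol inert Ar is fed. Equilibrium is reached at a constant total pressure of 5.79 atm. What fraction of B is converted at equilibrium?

X = 0.606

Basis: 1 mol B initially; let X = conversion of B. Extent ξ = X.
At extent ξ: n_B = 1 − X; n_E = X; n_I = 4.94 (inert).
Total moles n_T = 5.94 (Δν = 0, constant).
y_i = n_i/n_T, p_i = y_i·P. Kp = p_E / (p_B).
Equating to 1.54 and solving on 0 < X < 1: X = 0.606.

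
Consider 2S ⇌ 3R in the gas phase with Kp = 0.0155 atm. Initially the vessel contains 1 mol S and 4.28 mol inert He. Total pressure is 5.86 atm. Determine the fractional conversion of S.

Take 1 mol S as basis and let X be its fractional conversion, so ξ = 0.5X.
Species balance: n_S = 1 − X; n_R = 1.5X; n_I = 4.28 (inert).
Summing: n_T = 5.28 + 0.5X.
y_i = n_i/n_T, p_i = y_i·P. Kp = p_R^3 / (p_S^2).
Substituting and setting equal to 0.0155 atm gives a polynomial in X; the root in (0,1) is X = 0.145.

X = 0.145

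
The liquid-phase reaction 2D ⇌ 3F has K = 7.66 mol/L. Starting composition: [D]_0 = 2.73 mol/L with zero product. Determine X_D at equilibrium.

X = 0.551

Let X = conversion of D; extent ξ = 2.73X/2 mol/L.
Concentrations: [D] = 2.73 − 2.73X; [F] = 4.09X.
K = [F]^3 / ([D]^2).
Equating to 7.66 mol/L: the physical root is X = 0.551.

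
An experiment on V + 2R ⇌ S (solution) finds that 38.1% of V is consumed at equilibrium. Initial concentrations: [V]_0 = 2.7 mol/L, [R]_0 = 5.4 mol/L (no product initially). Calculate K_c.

Let X = conversion of V.
Concentrations: [V] = 2.7 − 2.7X; [R] = 5.4 − 5.4X; [S] = 2.7X.
At X = 0.381: [V] = 1.67, [R] = 3.34, [S] = 1.03.
K_c = [S] / ([V] [R]^2) = 0.0551 (mol/L)^-2.

K_c = 0.0551 (mol/L)^-2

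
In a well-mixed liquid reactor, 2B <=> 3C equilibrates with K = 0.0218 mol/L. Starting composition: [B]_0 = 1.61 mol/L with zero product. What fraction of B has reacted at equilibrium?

Let X = conversion of B; extent ξ = 1.61X/2 mol/L.
Concentrations: [B] = 1.61 − 1.61X; [C] = 2.42X.
K = [C]^3 / ([B]^2).
Solving K = 0.0218 for X ∈ (0,1): X = 0.143.

X = 0.143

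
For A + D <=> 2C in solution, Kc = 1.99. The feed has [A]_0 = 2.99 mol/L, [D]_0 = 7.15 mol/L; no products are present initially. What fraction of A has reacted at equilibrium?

X = 0.598

Let X = conversion of A; extent ξ = 2.99·X mol/L.
Concentrations: [A] = 2.99 − 2.99X; [D] = 7.15 − 2.99X; [C] = 5.98X.
Kc = [C]^2 / ([A] [D]).
Setting equal to 1.99 and solving for X on (0,1) gives X = 0.598.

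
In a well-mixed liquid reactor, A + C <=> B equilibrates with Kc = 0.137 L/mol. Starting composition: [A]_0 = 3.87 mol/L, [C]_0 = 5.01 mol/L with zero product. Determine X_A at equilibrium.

Let X = conversion of A; extent ξ = 3.87·X mol/L.
Concentrations: [A] = 3.87 − 3.87X; [C] = 5.01 − 3.87X; [B] = 3.87X.
Kc = [B] / ([A] [C]).
Setting equal to 0.137 and solving for X on (0,1) gives X = 0.337.

X = 0.337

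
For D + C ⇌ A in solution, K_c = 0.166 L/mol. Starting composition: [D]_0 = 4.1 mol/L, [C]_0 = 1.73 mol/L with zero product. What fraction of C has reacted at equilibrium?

Let X = conversion of C; extent ξ = 1.73·X mol/L.
Concentrations: [D] = 4.1 − 1.73X; [C] = 1.73 − 1.73X; [A] = 1.73X.
K_c = [A] / ([D] [C]).
Setting equal to 0.166 and solving for X on (0,1) gives X = 0.365.

X = 0.365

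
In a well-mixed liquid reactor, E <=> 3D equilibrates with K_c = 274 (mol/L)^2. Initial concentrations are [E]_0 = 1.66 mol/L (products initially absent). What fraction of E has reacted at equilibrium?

X = 0.839

Let X = conversion of E; extent ξ = 1.66·X mol/L.
Concentrations: [E] = 1.66 − 1.66X; [D] = 4.98X.
K_c = [D]^3 / ([E]).
Solving K_c = 274 for X ∈ (0,1): X = 0.839.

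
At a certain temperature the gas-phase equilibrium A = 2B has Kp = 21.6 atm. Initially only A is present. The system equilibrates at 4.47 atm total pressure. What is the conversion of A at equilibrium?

X = 0.740

Basis: 1 mol A initially; let X = conversion of A. Extent ξ = X.
At extent ξ: n_A = 1 − X; n_B = 2X.
n_T = Σnᵢ = 1 + X.
Mole fractions y_i = n_i/n_T; Kp = p_B^2 / (p_A) with p_i = y_i·P.
This yields a degree-2 equation in X; solving on (0,1), X = 0.740.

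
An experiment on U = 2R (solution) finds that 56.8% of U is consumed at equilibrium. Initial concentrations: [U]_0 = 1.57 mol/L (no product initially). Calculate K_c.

K_c = 4.69 mol/L

Let X = conversion of U.
Concentrations: [U] = 1.57 − 1.57X; [R] = 3.14X.
At X = 0.568: [U] = 0.678, [R] = 1.78.
K_c = [R]^2 / ([U]) = 4.69 mol/L.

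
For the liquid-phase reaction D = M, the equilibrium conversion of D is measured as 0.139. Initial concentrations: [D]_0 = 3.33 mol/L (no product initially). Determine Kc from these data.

Let X = conversion of D.
Concentrations: [D] = 3.33 − 3.33X; [M] = 3.33X.
At X = 0.139: [D] = 2.87, [M] = 0.463.
Kc = [M] / ([D]) = 0.161.

Kc = 0.161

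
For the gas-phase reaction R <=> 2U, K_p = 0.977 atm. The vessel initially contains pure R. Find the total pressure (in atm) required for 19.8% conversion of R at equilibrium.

Basis: 1 mol R initially; let X = conversion of R. Extent ξ = X.
Moles: n_R = 1 − X; n_U = 2X.
Summing: n_T = 1 + X.
K_p = p_U^2 / (p_R) with p_i = (n_i/n_T)·P.
At X = 0.198: the mole-fraction product g(X) = Π y_i^ν_i = 0.1632. Since K_p = g(X)·P^{1}, P = (K_p/g)^(1/1) = (0.977/0.1632)^(1/1) = 5.99 atm.

P = 5.99 atm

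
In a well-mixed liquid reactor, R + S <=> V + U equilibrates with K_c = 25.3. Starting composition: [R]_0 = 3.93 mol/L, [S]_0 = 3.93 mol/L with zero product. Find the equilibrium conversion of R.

X = 0.834

Let X = conversion of R; extent ξ = 3.93·X mol/L.
Concentrations: [R] = 3.93 − 3.93X; [S] = 3.93 − 3.93X; [V] = 3.93X; [U] = 3.93X.
K_c = [V] [U] / ([R] [S]).
This equals 25.3 at X = 0.834 (the root in 0 < X < 1).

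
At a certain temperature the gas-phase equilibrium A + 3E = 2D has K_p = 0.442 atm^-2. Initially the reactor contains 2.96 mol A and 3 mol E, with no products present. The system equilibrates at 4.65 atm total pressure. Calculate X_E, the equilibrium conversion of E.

X = 0.617

Let X = conversion of E (basis 3 mol E); extent of reaction ξ = X.
At extent ξ: n_A = 2.96 − X; n_E = 3 − 3X; n_D = 2X.
Total moles n_T = 5.96 − 2X.
With p_i = (n_i/n_T)P, K_p = p_D^2 / (p_A p_E^3).
This yields a degree-4 equation in X; solving on (0,1), X = 0.617.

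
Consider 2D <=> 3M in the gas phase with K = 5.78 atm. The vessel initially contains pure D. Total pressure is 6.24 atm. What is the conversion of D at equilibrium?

X = 0.461

Basis: 1 mol D initially; let X = conversion of D. Extent ξ = 0.5X.
Moles: n_D = 1 − X; n_M = 1.5X.
Total moles n_T = 1 + 0.5X.
y_i = n_i/n_T, p_i = y_i·P. K = p_M^3 / (p_D^2).
Equating to 5.78 atm and solving on 0 < X < 1: X = 0.461.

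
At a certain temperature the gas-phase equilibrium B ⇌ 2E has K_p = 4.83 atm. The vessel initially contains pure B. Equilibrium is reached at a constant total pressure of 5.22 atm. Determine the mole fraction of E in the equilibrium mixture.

Basis: 1 mol B initially; let X = conversion of B. Extent ξ = X.
At extent ξ: n_B = 1 − X; n_E = 2X.
Total moles n_T = 1 + X.
Mole fractions y_i = n_i/n_T; K_p = p_E^2 / (p_B) with p_i = y_i·P.
Substituting and setting equal to 4.83 atm gives a polynomial in X; the root in (0,1) is X = 0.433.
Then n_E = 0.867, n_T = 1.43, so y_E = 0.605.

y_E = 0.605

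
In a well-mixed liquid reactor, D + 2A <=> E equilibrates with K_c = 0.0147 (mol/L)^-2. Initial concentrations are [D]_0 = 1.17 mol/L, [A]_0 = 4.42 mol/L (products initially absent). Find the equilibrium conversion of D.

Let X = conversion of D; extent ξ = 1.17·X mol/L.
Concentrations: [D] = 1.17 − 1.17X; [A] = 4.42 − 2.34X; [E] = 1.17X.
K_c = [E] / ([D] [A]^2).
Setting equal to 0.0147 and solving for X on (0,1) gives X = 0.189.

X = 0.189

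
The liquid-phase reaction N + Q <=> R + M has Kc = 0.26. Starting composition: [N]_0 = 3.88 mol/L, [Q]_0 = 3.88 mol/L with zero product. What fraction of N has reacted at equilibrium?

X = 0.338

Let X = conversion of N; extent ξ = 3.88·X mol/L.
Concentrations: [N] = 3.88 − 3.88X; [Q] = 3.88 − 3.88X; [R] = 3.88X; [M] = 3.88X.
Kc = [R] [M] / ([N] [Q]).
Solving Kc = 0.26 for X ∈ (0,1): X = 0.338.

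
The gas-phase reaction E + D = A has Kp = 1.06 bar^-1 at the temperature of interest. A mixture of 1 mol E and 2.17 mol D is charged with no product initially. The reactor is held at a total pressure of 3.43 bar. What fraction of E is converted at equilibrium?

Take 1 mol E as basis and let X be its fractional conversion, so ξ = X.
Species balance: n_E = 1 − X; n_D = 2.17 − X; n_A = X.
Total moles n_T = 3.17 − X.
Mole fractions y_i = n_i/n_T; Kp = p_A / (p_E p_D) with p_i = y_i·P.
Setting this equal to 1.06 bar^-1 and taking the physical root (0 < X < 1) gives X = 0.685.

X = 0.685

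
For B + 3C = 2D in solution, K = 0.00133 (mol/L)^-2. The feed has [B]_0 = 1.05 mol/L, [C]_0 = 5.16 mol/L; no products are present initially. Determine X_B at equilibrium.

Let X = conversion of B; extent ξ = 1.05·X mol/L.
Concentrations: [B] = 1.05 − 1.05X; [C] = 5.16 − 3.15X; [D] = 2.1X.
K = [D]^2 / ([B] [C]^3).
Equating to 0.00133 (mol/L)^-2: the physical root is X = 0.163.

X = 0.163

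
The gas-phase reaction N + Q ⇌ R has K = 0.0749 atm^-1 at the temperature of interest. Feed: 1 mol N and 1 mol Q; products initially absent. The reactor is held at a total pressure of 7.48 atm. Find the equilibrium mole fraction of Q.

Let X = conversion of N (basis 1 mol N); extent of reaction ξ = X.
Moles: n_N = 1 − X; n_Q = 1 − X; n_R = X.
n_T = Σnᵢ = 2 − X.
Mole fractions y_i = n_i/n_T; K = p_R / (p_N p_Q) with p_i = y_i·P.
This yields a degree-2 equation in X; solving on (0,1), X = 0.199.
Then n_Q = 0.801, n_T = 1.8, so y_Q = 0.445.

y_Q = 0.445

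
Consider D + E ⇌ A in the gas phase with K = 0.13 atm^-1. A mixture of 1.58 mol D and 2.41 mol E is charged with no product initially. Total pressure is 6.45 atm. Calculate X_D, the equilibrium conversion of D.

Take 1.58 mol D as basis and let X be its fractional conversion, so ξ = 1.58X.
Species balance: n_D = 1.58 − 1.58X; n_E = 2.41 − 1.58X; n_A = 1.58X.
Summing: n_T = 3.99 − 1.58X.
Mole fractions y_i = n_i/n_T; K = p_A / (p_D p_E) with p_i = y_i·P.
Substituting and setting equal to 0.13 atm^-1 gives a polynomial in X; the root in (0,1) is X = 0.315.

X = 0.315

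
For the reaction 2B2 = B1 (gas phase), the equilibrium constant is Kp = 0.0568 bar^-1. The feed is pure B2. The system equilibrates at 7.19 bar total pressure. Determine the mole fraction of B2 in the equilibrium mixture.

Take 1 mol B2 as basis and let X be its fractional conversion, so ξ = 0.5X.
Moles: n_B2 = 1 − X; n_B1 = 0.5X.
Total moles n_T = 1 − 0.5X.
y_i = n_i/n_T, p_i = y_i·P. Kp = p_B1 / (p_B2^2).
Substituting and setting equal to 0.0568 bar^-1 gives a polynomial in X; the root in (0,1) is X = 0.384.
Then n_B2 = 0.616, n_T = 0.808, so y_B2 = 0.763.

y_B2 = 0.763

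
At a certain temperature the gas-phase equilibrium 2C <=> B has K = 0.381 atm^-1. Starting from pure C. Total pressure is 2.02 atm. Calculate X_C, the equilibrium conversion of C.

Take 1 mol C as basis and let X be its fractional conversion, so ξ = 0.5X.
At extent ξ: n_C = 1 − X; n_B = 0.5X.
n_T = Σnᵢ = 1 − 0.5X.
Mole fractions y_i = n_i/n_T; K = p_B / (p_C^2) with p_i = y_i·P.
This yields a degree-2 equation in X; solving on (0,1), X = 0.505.

X = 0.505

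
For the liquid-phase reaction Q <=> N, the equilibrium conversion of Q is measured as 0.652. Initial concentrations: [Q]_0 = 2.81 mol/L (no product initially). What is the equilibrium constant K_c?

Let X = conversion of Q.
Concentrations: [Q] = 2.81 − 2.81X; [N] = 2.81X.
At X = 0.652: [Q] = 0.978, [N] = 1.83.
K_c = [N] / ([Q]) = 1.87.

K_c = 1.87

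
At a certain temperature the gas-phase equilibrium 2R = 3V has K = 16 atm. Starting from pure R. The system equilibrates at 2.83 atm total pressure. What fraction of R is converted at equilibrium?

X = 0.649

Let X = conversion of R (basis 1 mol R); extent of reaction ξ = 0.5X.
Species balance: n_R = 1 − X; n_V = 1.5X.
Total moles n_T = 1 + 0.5X.
With p_i = (n_i/n_T)P, K = p_V^3 / (p_R^2).
Setting this equal to 16 atm and taking the physical root (0 < X < 1) gives X = 0.649.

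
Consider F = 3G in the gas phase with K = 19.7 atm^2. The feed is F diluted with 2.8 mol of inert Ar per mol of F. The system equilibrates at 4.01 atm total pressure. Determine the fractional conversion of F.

Basis: 1 mol F initially; let X = conversion of F. Extent ξ = X.
Moles: n_F = 1 − X; n_G = 3X; n_I = 2.8 (inert).
n_T = Σnᵢ = 3.8 + 2X.
With p_i = (n_i/n_T)P, K = p_G^3 / (p_F).
Setting this equal to 19.7 atm^2 and taking the physical root (0 < X < 1) gives X = 0.710.

X = 0.710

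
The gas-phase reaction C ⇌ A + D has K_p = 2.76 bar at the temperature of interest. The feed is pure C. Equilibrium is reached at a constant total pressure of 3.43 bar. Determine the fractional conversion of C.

Basis: 1 mol C initially; let X = conversion of C. Extent ξ = X.
At extent ξ: n_C = 1 − X; n_A = X; n_D = X.
Summing: n_T = 1 + X.
y_i = n_i/n_T, p_i = y_i·P. K_p = p_A p_D / (p_C).
Substituting and setting equal to 2.76 bar gives a polynomial in X; the root in (0,1) is X = 0.668.

X = 0.668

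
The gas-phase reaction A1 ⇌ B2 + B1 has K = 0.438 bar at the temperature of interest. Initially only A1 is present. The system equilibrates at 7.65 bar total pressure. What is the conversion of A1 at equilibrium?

X = 0.233

Basis: 1 mol A1 initially; let X = conversion of A1. Extent ξ = X.
Species balance: n_A1 = 1 − X; n_B2 = X; n_B1 = X.
Total moles n_T = 1 + X.
Mole fractions y_i = n_i/n_T; K = p_B2 p_B1 / (p_A1) with p_i = y_i·P.
Substituting and setting equal to 0.438 bar gives a polynomial in X; the root in (0,1) is X = 0.233.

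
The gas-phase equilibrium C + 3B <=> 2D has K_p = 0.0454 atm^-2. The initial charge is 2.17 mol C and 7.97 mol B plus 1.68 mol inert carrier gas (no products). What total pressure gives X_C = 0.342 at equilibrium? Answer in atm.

Basis: 2.17 mol C initially; let X = conversion of C. Extent ξ = 2.17X.
Species balance: n_C = 2.17 − 2.17X; n_B = 7.97 − 6.51X; n_D = 4.34X; n_I = 1.68 (inert).
n_T = Σnᵢ = 11.8 − 4.34X.
K_p = p_D^2 / (p_C p_B^3) with p_i = (n_i/n_T)·P.
At X = 0.342: the mole-fraction product g(X) = Π y_i^ν_i = 0.8699. Since K_p = g(X)·P^{-2}, P = (g/K_p)^(1/2) = (0.8699/0.0454)^(1/2) = 4.38 atm.

P = 4.38 atm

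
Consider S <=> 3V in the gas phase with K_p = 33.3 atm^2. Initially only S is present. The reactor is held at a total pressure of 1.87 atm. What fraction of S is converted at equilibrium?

X = 0.790

Basis: 1 mol S initially; let X = conversion of S. Extent ξ = X.
Mole table: n_S = 1 − X; n_V = 3X.
Total moles n_T = 1 + 2X.
y_i = n_i/n_T, p_i = y_i·P. K_p = p_V^3 / (p_S).
Setting this equal to 33.3 atm^2 and taking the physical root (0 < X < 1) gives X = 0.790.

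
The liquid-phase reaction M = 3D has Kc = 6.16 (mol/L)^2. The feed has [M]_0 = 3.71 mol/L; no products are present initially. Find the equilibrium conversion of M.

Let X = conversion of M; extent ξ = 3.71·X mol/L.
Concentrations: [M] = 3.71 − 3.71X; [D] = 11.1X.
Kc = [D]^3 / ([M]).
Equating to 6.16 (mol/L)^2: the physical root is X = 0.233.

X = 0.233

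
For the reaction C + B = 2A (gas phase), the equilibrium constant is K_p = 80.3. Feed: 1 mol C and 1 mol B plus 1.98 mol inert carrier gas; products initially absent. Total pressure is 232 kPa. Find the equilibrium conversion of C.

X = 0.818

Take 1 mol C as basis and let X be its fractional conversion, so ξ = X.
At extent ξ: n_C = 1 − X; n_B = 1 − X; n_A = 2X; n_I = 1.98 (inert).
n_T stays at 3.98 (no change in mole number).
Mole fractions y_i = n_i/n_T; K_p = p_A^2 / (p_C p_B) with p_i = y_i·P.
Substituting and setting equal to 80.3 gives a polynomial in X; the root in (0,1) is X = 0.818.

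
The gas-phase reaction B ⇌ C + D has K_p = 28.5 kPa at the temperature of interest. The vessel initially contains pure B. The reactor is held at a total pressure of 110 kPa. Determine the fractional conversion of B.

X = 0.454

Let X = conversion of B (basis 1 mol B); extent of reaction ξ = X.
Mole table: n_B = 1 − X; n_C = X; n_D = X.
Total moles n_T = 1 + X.
With p_i = (n_i/n_T)P, K_p = p_C p_D / (p_B).
Equating to 28.5 kPa and solving on 0 < X < 1: X = 0.454.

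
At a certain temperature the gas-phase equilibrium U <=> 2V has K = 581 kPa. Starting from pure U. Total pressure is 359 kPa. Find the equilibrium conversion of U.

X = 0.537

Basis: 1 mol U initially; let X = conversion of U. Extent ξ = X.
Moles: n_U = 1 − X; n_V = 2X.
Summing: n_T = 1 + X.
Mole fractions y_i = n_i/n_T; K = p_V^2 / (p_U) with p_i = y_i·P.
Equating to 581 kPa and solving on 0 < X < 1: X = 0.537.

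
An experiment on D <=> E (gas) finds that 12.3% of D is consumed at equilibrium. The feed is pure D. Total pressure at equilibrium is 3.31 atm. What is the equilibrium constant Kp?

Kp = 0.14

Basis: 1 mol D initially; let X = conversion of D. Extent ξ = X.
Mole table: n_D = 1 − X; n_E = X.
Total moles n_T = 1 (Δν = 0, constant).
At X = 0.123: n_D = 0.877, n_E = 0.123, n_T = 1.
p_i = (n_i/n_T)·P. Kp = p_E / (p_D) = 0.14.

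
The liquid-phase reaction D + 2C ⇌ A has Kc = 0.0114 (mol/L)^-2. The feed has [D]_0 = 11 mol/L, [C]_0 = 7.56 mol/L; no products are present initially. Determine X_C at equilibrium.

X = 0.462

Let X = conversion of C; extent ξ = 7.56X/2 mol/L.
Concentrations: [D] = 11 − 3.78X; [C] = 7.56 − 7.56X; [A] = 3.78X.
Kc = [A] / ([D] [C]^2).
This equals 0.0114 at X = 0.462 (the root in 0 < X < 1).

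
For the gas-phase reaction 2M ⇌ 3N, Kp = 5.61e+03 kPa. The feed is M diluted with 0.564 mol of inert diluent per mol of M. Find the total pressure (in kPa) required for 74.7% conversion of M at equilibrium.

P = 495 kPa

Take 1 mol M as basis and let X be its fractional conversion, so ξ = 0.5X.
At extent ξ: n_M = 1 − X; n_N = 1.5X; n_I = 0.564 (inert).
Summing: n_T = 1.56 + 0.5X.
Kp = p_N^3 / (p_M^2) with p_i = (n_i/n_T)·P.
At X = 0.747: the mole-fraction product g(X) = Π y_i^ν_i = 11.34. Since Kp = g(X)·P^{1}, P = (Kp/g)^(1/1) = (5.61e+03/11.34)^(1/1) = 495 kPa.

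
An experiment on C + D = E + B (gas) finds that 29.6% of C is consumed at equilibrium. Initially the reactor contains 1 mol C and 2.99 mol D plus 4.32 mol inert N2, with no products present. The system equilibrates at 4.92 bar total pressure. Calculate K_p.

Basis: 1 mol C initially; let X = conversion of C. Extent ξ = X.
Species balance: n_C = 1 − X; n_D = 2.99 − X; n_E = X; n_B = X; n_I = 4.32 (inert).
n_T stays at 8.31 (no change in mole number).
At X = 0.296: n_C = 0.704, n_D = 2.69, n_E = 0.296, n_B = 0.296, n_T = 8.31.
p_i = (n_i/n_T)·P. K_p = p_E p_B / (p_C p_D) = 0.0462.

K_p = 0.0462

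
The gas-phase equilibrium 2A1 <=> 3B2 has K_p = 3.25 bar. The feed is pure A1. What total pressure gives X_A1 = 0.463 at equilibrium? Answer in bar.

P = 3.45 bar

Basis: 1 mol A1 initially; let X = conversion of A1. Extent ξ = 0.5X.
At extent ξ: n_A1 = 1 − X; n_B2 = 1.5X.
Summing: n_T = 1 + 0.5X.
K_p = p_B2^3 / (p_A1^2) with p_i = (n_i/n_T)·P.
At X = 0.463: the mole-fraction product g(X) = Π y_i^ν_i = 0.9433. Since K_p = g(X)·P^{1}, P = (K_p/g)^(1/1) = (3.25/0.9433)^(1/1) = 3.45 bar.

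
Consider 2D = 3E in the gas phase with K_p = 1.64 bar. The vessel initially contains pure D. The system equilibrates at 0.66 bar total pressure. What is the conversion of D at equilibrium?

X = 0.564

Basis: 1 mol D initially; let X = conversion of D. Extent ξ = 0.5X.
At extent ξ: n_D = 1 − X; n_E = 1.5X.
Summing: n_T = 1 + 0.5X.
y_i = n_i/n_T, p_i = y_i·P. K_p = p_E^3 / (p_D^2).
This yields a degree-3 equation in X; solving on (0,1), X = 0.564.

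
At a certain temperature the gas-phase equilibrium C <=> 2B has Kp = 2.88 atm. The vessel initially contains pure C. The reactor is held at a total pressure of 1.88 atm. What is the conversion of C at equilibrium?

Take 1 mol C as basis and let X be its fractional conversion, so ξ = X.
Mole table: n_C = 1 − X; n_B = 2X.
n_T = Σnᵢ = 1 + X.
With p_i = (n_i/n_T)P, Kp = p_B^2 / (p_C).
This yields a degree-2 equation in X; solving on (0,1), X = 0.526.

X = 0.526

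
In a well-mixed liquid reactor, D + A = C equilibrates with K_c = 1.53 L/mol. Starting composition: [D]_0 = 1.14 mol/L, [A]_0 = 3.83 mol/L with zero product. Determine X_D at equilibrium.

Let X = conversion of D; extent ξ = 1.14·X mol/L.
Concentrations: [D] = 1.14 − 1.14X; [A] = 3.83 − 1.14X; [C] = 1.14X.
K_c = [C] / ([D] [A]).
This equals 1.53 at X = 0.816 (the root in 0 < X < 1).

X = 0.816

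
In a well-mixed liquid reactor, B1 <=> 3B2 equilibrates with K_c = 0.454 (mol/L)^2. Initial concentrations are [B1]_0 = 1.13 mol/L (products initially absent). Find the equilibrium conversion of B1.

X = 0.218

Let X = conversion of B1; extent ξ = 1.13·X mol/L.
Concentrations: [B1] = 1.13 − 1.13X; [B2] = 3.39X.
K_c = [B2]^3 / ([B1]).
Setting equal to 0.454 and solving for X on (0,1) gives X = 0.218.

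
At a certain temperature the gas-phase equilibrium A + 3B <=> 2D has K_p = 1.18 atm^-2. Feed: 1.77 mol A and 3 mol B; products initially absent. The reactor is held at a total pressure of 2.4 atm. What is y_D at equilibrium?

Basis: 3 mol B initially; let X = conversion of B. Extent ξ = X.
Moles: n_A = 1.77 − X; n_B = 3 − 3X; n_D = 2X.
n_T = Σnᵢ = 4.77 − 2X.
y_i = n_i/n_T, p_i = y_i·P. K_p = p_D^2 / (p_A p_B^3).
Equating to 1.18 atm^-2 and solving on 0 < X < 1: X = 0.572.
Then n_D = 1.14, n_T = 3.63, so y_D = 0.316.

y_D = 0.316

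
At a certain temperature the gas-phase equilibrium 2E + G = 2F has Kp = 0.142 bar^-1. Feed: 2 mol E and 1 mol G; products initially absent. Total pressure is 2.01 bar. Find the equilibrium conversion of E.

X = 0.221

Basis: 2 mol E initially; let X = conversion of E. Extent ξ = X.
At extent ξ: n_E = 2 − 2X; n_G = 1 − X; n_F = 2X.
Total moles n_T = 3 − X.
y_i = n_i/n_T, p_i = y_i·P. Kp = p_F^2 / (p_E^2 p_G).
This yields a degree-3 equation in X; solving on (0,1), X = 0.221.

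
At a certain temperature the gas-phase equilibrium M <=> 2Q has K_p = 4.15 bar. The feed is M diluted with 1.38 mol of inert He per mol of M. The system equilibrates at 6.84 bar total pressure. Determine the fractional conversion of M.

Take 1 mol M as basis and let X be its fractional conversion, so ξ = X.
Species balance: n_M = 1 − X; n_Q = 2X; n_I = 1.38 (inert).
Summing: n_T = 2.38 + X.
With p_i = (n_i/n_T)P, K_p = p_Q^2 / (p_M).
Equating to 4.15 bar and solving on 0 < X < 1: X = 0.476.

X = 0.476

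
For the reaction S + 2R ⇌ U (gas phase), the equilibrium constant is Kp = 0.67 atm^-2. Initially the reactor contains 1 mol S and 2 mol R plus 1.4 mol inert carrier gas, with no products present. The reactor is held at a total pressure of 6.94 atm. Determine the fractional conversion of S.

Take 1 mol S as basis and let X be its fractional conversion, so ξ = X.
Species balance: n_S = 1 − X; n_R = 2 − 2X; n_U = X; n_I = 1.4 (inert).
Summing: n_T = 4.4 − 2X.
Mole fractions y_i = n_i/n_T; Kp = p_U / (p_S p_R^2) with p_i = y_i·P.
Setting this equal to 0.67 atm^-2 and taking the physical root (0 < X < 1) gives X = 0.636.

X = 0.636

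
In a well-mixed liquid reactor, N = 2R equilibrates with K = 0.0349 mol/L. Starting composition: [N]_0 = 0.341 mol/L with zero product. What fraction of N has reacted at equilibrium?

Let X = conversion of N; extent ξ = 0.341·X mol/L.
Concentrations: [N] = 0.341 − 0.341X; [R] = 0.682X.
K = [R]^2 / ([N]).
Solving K = 0.0349 for X ∈ (0,1): X = 0.148.

X = 0.148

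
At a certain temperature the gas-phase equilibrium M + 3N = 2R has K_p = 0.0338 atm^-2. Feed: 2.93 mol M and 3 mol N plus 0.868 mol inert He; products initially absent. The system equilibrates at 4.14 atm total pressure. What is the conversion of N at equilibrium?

X = 0.302

Let X = conversion of N (basis 3 mol N); extent of reaction ξ = X.
Species balance: n_M = 2.93 − X; n_N = 3 − 3X; n_R = 2X; n_I = 0.868 (inert).
Total moles n_T = 6.8 − 2X.
With p_i = (n_i/n_T)P, K_p = p_R^2 / (p_M p_N^3).
This yields a degree-4 equation in X; solving on (0,1), X = 0.302.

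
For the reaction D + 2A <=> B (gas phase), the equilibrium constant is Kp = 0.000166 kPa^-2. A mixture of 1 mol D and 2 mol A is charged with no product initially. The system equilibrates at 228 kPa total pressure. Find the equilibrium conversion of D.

X = 0.618

Take 1 mol D as basis and let X be its fractional conversion, so ξ = X.
Moles: n_D = 1 − X; n_A = 2 − 2X; n_B = X.
Summing: n_T = 3 − 2X.
Mole fractions y_i = n_i/n_T; Kp = p_B / (p_D p_A^2) with p_i = y_i·P.
Setting this equal to 0.000166 kPa^-2 and taking the physical root (0 < X < 1) gives X = 0.618.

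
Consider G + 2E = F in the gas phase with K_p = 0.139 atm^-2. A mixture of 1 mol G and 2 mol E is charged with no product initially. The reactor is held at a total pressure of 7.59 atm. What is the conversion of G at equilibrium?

X = 0.608

Let X = conversion of G (basis 1 mol G); extent of reaction ξ = X.
Species balance: n_G = 1 − X; n_E = 2 − 2X; n_F = X.
Summing: n_T = 3 − 2X.
With p_i = (n_i/n_T)P, K_p = p_F / (p_G p_E^2).
Setting this equal to 0.139 atm^-2 and taking the physical root (0 < X < 1) gives X = 0.608.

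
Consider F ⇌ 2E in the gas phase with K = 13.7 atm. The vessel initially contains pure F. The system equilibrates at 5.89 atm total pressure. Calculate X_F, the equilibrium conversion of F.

X = 0.606

Basis: 1 mol F initially; let X = conversion of F. Extent ξ = X.
Moles: n_F = 1 − X; n_E = 2X.
n_T = Σnᵢ = 1 + X.
Mole fractions y_i = n_i/n_T; K = p_E^2 / (p_F) with p_i = y_i·P.
Substituting and setting equal to 13.7 atm gives a polynomial in X; the root in (0,1) is X = 0.606.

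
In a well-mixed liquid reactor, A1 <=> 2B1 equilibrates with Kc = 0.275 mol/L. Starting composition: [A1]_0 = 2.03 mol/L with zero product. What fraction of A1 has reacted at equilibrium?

Let X = conversion of A1; extent ξ = 2.03·X mol/L.
Concentrations: [A1] = 2.03 − 2.03X; [B1] = 4.06X.
Kc = [B1]^2 / ([A1]).
Setting equal to 0.275 and solving for X on (0,1) gives X = 0.168.

X = 0.168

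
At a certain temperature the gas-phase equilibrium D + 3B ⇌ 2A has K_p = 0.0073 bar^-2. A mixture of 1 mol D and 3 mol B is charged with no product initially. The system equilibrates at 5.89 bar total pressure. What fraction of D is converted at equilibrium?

X = 0.222

Let X = conversion of D (basis 1 mol D); extent of reaction ξ = X.
Species balance: n_D = 1 − X; n_B = 3 − 3X; n_A = 2X.
n_T = Σnᵢ = 4 − 2X.
y_i = n_i/n_T, p_i = y_i·P. K_p = p_A^2 / (p_D p_B^3).
Equating to 0.0073 bar^-2 and solving on 0 < X < 1: X = 0.222.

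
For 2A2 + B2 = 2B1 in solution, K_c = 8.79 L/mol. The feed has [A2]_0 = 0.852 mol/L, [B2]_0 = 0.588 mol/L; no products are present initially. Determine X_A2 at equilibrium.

Let X = conversion of A2; extent ξ = 0.852X/2 mol/L.
Concentrations: [A2] = 0.852 − 0.852X; [B2] = 0.588 − 0.426X; [B1] = 0.852X.
K_c = [B1]^2 / ([A2]^2 [B2]).
This equals 8.79 at X = 0.627 (the root in 0 < X < 1).

X = 0.627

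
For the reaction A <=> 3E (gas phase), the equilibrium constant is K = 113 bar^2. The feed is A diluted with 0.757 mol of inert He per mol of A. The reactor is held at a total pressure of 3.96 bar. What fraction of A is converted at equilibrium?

Let X = conversion of A (basis 1 mol A); extent of reaction ξ = X.
Species balance: n_A = 1 − X; n_E = 3X; n_I = 0.757 (inert).
Total moles n_T = 1.76 + 2X.
With p_i = (n_i/n_T)P, K = p_E^3 / (p_A).
Substituting and setting equal to 113 bar^2 gives a polynomial in X; the root in (0,1) is X = 0.821.

X = 0.821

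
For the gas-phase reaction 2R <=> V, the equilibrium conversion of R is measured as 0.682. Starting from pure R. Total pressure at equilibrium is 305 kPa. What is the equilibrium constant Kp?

Kp = 0.00729 kPa^-1

Let X = conversion of R (basis 1 mol R); extent of reaction ξ = 0.5X.
Mole table: n_R = 1 − X; n_V = 0.5X.
Summing: n_T = 1 − 0.5X.
At X = 0.682: n_R = 0.318, n_V = 0.341, n_T = 0.659.
p_i = (n_i/n_T)·P. Kp = p_V / (p_R^2) = 0.00729 kPa^-1.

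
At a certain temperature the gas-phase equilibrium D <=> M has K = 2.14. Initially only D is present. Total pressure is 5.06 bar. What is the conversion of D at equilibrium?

Let X = conversion of D (basis 1 mol D); extent of reaction ξ = X.
Species balance: n_D = 1 − X; n_M = X.
Total moles n_T = 1 (Δν = 0, constant).
With p_i = (n_i/n_T)P, K = p_M / (p_D).
Setting this equal to 2.14 and taking the physical root (0 < X < 1) gives X = 0.682.

X = 0.682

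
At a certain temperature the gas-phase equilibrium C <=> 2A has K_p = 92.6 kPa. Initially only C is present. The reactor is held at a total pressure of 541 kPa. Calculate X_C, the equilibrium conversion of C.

Take 1 mol C as basis and let X be its fractional conversion, so ξ = X.
Mole table: n_C = 1 − X; n_A = 2X.
n_T = Σnᵢ = 1 + X.
With p_i = (n_i/n_T)P, K_p = p_A^2 / (p_C).
Equating to 92.6 kPa and solving on 0 < X < 1: X = 0.203.

X = 0.203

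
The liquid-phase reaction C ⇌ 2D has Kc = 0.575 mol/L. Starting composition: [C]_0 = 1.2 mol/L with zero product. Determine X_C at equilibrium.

X = 0.291

Let X = conversion of C; extent ξ = 1.2·X mol/L.
Concentrations: [C] = 1.2 − 1.2X; [D] = 2.4X.
Kc = [D]^2 / ([C]).
This equals 0.575 at X = 0.291 (the root in 0 < X < 1).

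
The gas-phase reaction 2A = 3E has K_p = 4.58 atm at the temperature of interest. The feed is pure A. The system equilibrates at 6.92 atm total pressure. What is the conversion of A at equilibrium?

Basis: 1 mol A initially; let X = conversion of A. Extent ξ = 0.5X.
Species balance: n_A = 1 − X; n_E = 1.5X.
n_T = Σnᵢ = 1 + 0.5X.
With p_i = (n_i/n_T)P, K_p = p_E^3 / (p_A^2).
This yields a degree-3 equation in X; solving on (0,1), X = 0.427.

X = 0.427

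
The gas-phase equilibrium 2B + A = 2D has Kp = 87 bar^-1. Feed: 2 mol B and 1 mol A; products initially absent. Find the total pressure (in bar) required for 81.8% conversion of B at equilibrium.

Let X = conversion of B (basis 2 mol B); extent of reaction ξ = X.
Species balance: n_B = 2 − 2X; n_A = 1 − X; n_D = 2X.
Summing: n_T = 3 − X.
Kp = p_D^2 / (p_B^2 p_A) with p_i = (n_i/n_T)·P.
At X = 0.818: the mole-fraction product g(X) = Π y_i^ν_i = 242.2. Since Kp = g(X)·P^{-1}, P = (g/Kp)^(1/1) = (242.2/87)^(1/1) = 2.78 bar.

P = 2.78 bar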